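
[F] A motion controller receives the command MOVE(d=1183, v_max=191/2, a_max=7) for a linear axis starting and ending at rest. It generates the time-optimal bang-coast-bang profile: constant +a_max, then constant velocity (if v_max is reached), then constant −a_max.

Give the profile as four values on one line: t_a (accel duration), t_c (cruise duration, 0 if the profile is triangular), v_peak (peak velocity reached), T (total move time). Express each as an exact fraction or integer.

t_a=13 t_c=0 v_peak=91 T=26

v_max²/a_max = (191/2)²/7 = 36481/28
1183 < 36481/28 so t_c = 0
v_peak = √(1183·7) = √8281 = 91
t_a = 91/7 = 13; t_c = 0
T = 2·13 = 26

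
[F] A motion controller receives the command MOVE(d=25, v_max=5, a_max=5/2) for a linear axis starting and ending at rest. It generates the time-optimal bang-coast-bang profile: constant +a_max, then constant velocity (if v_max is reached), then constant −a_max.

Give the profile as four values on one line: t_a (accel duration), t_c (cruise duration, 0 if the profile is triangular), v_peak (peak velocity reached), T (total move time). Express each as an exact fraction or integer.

t_a=2 t_c=3 v_peak=5 T=7

v_max²/a_max = 5²/(5/2) = 10
25 ≥ 10 so v_max reached
t_a = 5/(5/2) = 2; v_peak = 5
d_cruise = 25 − 10 = 15; t_c = 15/5 = 3
T = 2·2 + 3 = 7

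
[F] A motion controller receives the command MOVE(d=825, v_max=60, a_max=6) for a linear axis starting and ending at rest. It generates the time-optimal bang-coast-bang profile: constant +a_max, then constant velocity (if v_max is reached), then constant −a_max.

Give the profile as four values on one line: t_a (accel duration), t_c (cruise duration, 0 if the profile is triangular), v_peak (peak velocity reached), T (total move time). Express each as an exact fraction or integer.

t_a=10 t_c=15/4 v_peak=60 T=95/4

v_max²/a_max = 60²/6 = 600
825 ≥ 600 so v_max reached
t_a = 60/6 = 10; v_peak = 60
d_cruise = 825 − 600 = 225; t_c = 225/60 = 15/4
T = 2·10 + 15/4 = 95/4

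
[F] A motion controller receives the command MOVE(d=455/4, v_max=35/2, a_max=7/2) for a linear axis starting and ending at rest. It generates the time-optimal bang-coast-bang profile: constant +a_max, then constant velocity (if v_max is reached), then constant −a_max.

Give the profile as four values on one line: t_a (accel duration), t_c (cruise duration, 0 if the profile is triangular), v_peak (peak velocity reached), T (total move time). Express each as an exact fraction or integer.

t_a=5 t_c=3/2 v_peak=35/2 T=23/2

(v_max)²/a_max = (35/2)²/(7/2) = 175/2
455/4 ≥ 175/2 → trapezoidal
t_a = (35/2)/(7/2) = 5; v_peak = 35/2
d_cruise = 455/4 − 175/2 = 105/4; t_c = (105/4)/(35/2) = 3/2
T = 2·5 + 3/2 = 23/2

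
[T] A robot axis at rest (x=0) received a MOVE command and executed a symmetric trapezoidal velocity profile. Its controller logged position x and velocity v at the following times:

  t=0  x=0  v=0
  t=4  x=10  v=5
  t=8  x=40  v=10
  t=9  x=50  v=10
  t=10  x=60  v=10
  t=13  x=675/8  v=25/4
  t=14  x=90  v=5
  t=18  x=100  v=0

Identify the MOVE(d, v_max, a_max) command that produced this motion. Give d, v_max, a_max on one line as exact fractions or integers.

d=100 v_max=10 a_max=5/4

final state: t=18, x=100, v=0 → d = 100
a_max = (5−0)/(4−0) = 5/4
max v = 10 over t∈[8,10] → v_max = 10
check: 10·(8+2) = 100 ✓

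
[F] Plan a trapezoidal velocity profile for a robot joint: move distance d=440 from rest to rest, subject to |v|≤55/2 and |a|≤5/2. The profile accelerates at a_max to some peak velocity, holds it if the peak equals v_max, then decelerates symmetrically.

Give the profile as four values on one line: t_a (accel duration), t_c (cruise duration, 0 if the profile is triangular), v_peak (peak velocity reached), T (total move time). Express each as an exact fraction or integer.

t_a=11 t_c=5 v_peak=55/2 T=27

vₘ²/aₘ = (55/2)²/(5/2) = 605/2
440 ≥ 605/2 → trapezoidal
t_a = (55/2)/(5/2) = 11; v_peak = 55/2
d_cruise = 440 − 605/2 = 275/2; t_c = (275/2)/(55/2) = 5
T = 2·11 + 5 = 27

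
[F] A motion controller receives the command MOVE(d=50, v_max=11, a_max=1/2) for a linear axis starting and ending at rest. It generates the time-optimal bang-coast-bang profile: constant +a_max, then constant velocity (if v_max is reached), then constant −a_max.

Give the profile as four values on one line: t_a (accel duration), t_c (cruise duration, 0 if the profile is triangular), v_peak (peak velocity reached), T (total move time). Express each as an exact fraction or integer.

t_a=10 t_c=0 v_peak=5 T=20

(v_max)²/a_max = 11²/(1/2) = 242
50 < 242 so t_c = 0
v_peak = √(50·1/2) = √25 = 5
t_a = 5/(1/2) = 10; t_c = 0
T = 2·10 = 20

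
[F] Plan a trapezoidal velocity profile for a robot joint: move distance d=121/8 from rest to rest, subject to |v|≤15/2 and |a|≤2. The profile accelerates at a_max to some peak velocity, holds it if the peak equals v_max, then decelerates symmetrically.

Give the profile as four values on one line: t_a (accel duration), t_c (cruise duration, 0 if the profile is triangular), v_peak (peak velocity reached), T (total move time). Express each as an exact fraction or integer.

t_a=11/4 t_c=0 v_peak=11/2 T=11/2

vₘ²/aₘ = (15/2)²/2 = 225/8
121/8 < 225/8 so t_c = 0
v_peak = √(121/8·2) = √(121/4) = 11/2
t_a = (11/2)/2 = 11/4; t_c = 0
T = 2·11/4 = 11/2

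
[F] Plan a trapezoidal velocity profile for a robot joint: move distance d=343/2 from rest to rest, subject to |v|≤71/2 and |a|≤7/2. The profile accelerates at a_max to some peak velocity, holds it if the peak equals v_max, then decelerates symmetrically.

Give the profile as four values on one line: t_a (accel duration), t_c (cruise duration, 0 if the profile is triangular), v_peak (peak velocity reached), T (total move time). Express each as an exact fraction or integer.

(v_max)²/a_max = (71/2)²/(7/2) = 5041/14
343/2 < 5041/14 ⇒ no cruise
v_peak = √(343/2·7/2) = √(2401/4) = 49/2
t_a = (49/2)/(7/2) = 7; t_c = 0
T = 2·7 = 14

t_a=7 t_c=0 v_peak=49/2 T=14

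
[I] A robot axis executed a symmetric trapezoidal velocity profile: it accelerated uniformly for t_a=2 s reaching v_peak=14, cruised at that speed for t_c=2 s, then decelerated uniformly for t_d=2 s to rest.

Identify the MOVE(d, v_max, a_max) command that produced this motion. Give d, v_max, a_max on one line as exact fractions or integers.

a_max = 14/2 = 7
d_a = ½·14·2 = 14; d_c = 14·2 = 28
d = 2·14 + 28 = 56
t_c = 2 > 0 ⇒ limit active, v_max = 14

d=56 v_max=14 a_max=7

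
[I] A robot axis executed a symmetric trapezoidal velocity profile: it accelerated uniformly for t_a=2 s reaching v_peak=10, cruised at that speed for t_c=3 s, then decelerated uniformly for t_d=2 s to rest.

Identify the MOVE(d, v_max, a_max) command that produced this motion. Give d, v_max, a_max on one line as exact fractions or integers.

a_max = 10/2 = 5
d_a = ½·10·2 = 10; d_c = 10·3 = 30
d = 2·10 + 30 = 50
t_c = 3 > 0 → v_max = v_peak = 10

d=50 v_max=10 a_max=5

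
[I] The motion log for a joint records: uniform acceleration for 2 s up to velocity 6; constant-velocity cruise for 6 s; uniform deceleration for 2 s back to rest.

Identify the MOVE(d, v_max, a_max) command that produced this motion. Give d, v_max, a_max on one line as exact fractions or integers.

a_max = 6/2 = 3
d_a = ½·6·2 = 6; d_c = 6·6 = 36
d = 2·6 + 36 = 48
t_c = 6 > 0 so v_max = 6

d=48 v_max=6 a_max=3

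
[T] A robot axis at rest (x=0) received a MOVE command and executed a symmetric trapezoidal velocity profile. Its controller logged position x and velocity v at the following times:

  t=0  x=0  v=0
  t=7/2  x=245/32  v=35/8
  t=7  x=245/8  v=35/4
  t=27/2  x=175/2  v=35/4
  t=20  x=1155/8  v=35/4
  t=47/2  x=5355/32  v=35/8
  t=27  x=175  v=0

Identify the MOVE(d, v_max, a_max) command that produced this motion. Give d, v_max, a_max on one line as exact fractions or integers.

final state: t=27, x=175, v=0 → d = 175
a_max = (35/8−0)/(7/2−0) = 5/4
max v = 35/4 over t∈[7,20] → v_max = 35/4
check: 35/4·(7+13) = 175 ✓

d=175 v_max=35/4 a_max=5/4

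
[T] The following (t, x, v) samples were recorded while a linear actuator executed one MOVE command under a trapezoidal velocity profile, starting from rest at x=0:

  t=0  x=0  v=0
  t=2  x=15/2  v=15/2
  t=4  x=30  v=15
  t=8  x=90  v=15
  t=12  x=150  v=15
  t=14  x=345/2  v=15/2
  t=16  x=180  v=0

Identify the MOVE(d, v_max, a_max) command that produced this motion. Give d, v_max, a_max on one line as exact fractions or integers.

final state: t=16, x=180, v=0 → d = 180
a_max = (15/2−0)/(2−0) = 15/4
max v = 15 over t∈[4,12] → v_max = 15
check: 15·(4+8) = 180 ✓

d=180 v_max=15 a_max=15/4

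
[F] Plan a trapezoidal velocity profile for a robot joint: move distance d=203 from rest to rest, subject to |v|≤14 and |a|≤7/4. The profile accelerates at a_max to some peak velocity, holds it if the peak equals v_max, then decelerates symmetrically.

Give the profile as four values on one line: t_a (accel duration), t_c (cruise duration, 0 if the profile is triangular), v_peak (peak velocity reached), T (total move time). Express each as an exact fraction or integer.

t_a=8 t_c=13/2 v_peak=14 T=45/2

(v_max)²/a_max = 14²/(7/4) = 112
203 ≥ 112 ⇒ cruise phase
t_a = 14/(7/4) = 8; v_peak = 14
d_cruise = 203 − 112 = 91; t_c = 91/14 = 13/2
T = 2·8 + 13/2 = 45/2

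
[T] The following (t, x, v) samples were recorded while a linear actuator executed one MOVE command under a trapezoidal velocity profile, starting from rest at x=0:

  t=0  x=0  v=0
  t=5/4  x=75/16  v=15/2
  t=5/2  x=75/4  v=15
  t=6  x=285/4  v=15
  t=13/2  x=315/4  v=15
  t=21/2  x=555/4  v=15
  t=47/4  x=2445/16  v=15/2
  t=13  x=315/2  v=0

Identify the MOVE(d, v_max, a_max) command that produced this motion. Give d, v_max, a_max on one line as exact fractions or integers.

d=315/2 v_max=15 a_max=6

final state: t=13, x=315/2, v=0 → d = 315/2
a_max = (15/2−0)/(5/4−0) = 6
max v = 15 over t∈[5/2,21/2] → v_max = 15
check: 15·(5/2+8) = 315/2 ✓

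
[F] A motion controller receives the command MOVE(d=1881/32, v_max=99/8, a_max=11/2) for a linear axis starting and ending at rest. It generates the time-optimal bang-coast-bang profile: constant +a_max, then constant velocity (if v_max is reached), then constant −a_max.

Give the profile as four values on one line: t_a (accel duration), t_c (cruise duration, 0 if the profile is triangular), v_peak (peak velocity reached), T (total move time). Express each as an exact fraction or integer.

t_a=9/4 t_c=5/2 v_peak=99/8 T=7

v_max²/a_max = (99/8)²/(11/2) = 891/32
1881/32 ≥ 891/32 ⇒ cruise phase
t_a = (99/8)/(11/2) = 9/4; v_peak = 99/8
d_cruise = 1881/32 − 891/32 = 495/16; t_c = (495/16)/(99/8) = 5/2
T = 2·9/4 + 5/2 = 7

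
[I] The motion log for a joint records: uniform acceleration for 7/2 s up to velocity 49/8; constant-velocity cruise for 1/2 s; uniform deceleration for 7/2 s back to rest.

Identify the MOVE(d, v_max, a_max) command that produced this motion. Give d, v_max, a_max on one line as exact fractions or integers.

d=49/2 v_max=49/8 a_max=7/4

a_max = (49/8)/(7/2) = 7/4
d_a = ½·49/8·7/2 = 343/32; d_c = 49/8·1/2 = 49/16
d = 2·343/32 + 49/16 = 49/2
t_c = 1/2 > 0 → v_max = v_peak = 49/8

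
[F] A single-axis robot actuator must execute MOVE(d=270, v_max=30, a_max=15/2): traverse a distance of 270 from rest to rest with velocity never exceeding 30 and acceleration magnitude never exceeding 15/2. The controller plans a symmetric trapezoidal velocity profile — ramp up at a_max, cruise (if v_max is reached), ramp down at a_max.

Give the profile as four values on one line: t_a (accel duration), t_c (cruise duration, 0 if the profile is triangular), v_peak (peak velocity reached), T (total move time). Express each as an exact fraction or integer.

t_a=4 t_c=5 v_peak=30 T=13

(v_max)²/a_max = 30²/(15/2) = 120
270 ≥ 120 ⇒ cruise phase
t_a = 30/(15/2) = 4; v_peak = 30
d_cruise = 270 − 120 = 150; t_c = 150/30 = 5
T = 2·4 + 5 = 13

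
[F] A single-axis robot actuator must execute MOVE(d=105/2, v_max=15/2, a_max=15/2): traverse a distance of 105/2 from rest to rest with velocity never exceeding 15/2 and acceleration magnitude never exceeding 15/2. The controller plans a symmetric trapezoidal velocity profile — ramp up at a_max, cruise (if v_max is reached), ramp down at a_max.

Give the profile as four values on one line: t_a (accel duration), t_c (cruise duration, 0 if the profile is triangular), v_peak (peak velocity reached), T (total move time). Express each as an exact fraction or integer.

t_a=1 t_c=6 v_peak=15/2 T=8

vₘ²/aₘ = (15/2)²/(15/2) = 15/2
105/2 ≥ 15/2 so v_max reached
t_a = (15/2)/(15/2) = 1; v_peak = 15/2
d_cruise = 105/2 − 15/2 = 45; t_c = 45/(15/2) = 6
T = 2·1 + 6 = 8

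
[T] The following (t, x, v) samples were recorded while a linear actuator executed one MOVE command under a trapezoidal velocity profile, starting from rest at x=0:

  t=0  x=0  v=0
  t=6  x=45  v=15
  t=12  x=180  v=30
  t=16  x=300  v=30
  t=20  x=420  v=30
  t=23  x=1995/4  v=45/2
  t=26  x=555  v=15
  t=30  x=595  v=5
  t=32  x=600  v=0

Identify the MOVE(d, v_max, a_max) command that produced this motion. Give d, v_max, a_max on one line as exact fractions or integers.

final state: t=32, x=600, v=0 → d = 600
a_max = (15−0)/(6−0) = 5/2
max v = 30 over t∈[12,20] → v_max = 30
check: 30·(12+8) = 600 ✓

d=600 v_max=30 a_max=5/2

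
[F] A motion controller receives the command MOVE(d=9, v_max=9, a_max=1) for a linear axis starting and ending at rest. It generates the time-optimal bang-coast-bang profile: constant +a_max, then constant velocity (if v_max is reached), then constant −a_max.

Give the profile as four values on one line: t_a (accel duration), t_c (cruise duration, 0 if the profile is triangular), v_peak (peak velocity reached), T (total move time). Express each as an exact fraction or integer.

t_a=3 t_c=0 v_peak=3 T=6

v_max²/a_max = 9²/1 = 81
9 < 81 ⇒ no cruise
v_peak = √(9·1) = √9 = 3
t_a = 3/1 = 3; t_c = 0
T = 2·3 = 6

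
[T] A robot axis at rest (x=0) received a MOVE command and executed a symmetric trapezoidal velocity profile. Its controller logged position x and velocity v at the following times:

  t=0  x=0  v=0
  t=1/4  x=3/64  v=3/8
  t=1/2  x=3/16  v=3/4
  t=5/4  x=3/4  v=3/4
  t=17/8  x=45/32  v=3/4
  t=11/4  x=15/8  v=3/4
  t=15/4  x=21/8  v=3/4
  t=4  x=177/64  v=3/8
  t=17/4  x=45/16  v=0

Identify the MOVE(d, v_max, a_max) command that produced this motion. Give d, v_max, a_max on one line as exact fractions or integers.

final state: t=17/4, x=45/16, v=0 → d = 45/16
a_max = (3/8−0)/(1/4−0) = 3/2
max v = 3/4 over t∈[1/2,15/4] → v_max = 3/4
check: 3/4·(1/2+13/4) = 45/16 ✓

d=45/16 v_max=3/4 a_max=3/2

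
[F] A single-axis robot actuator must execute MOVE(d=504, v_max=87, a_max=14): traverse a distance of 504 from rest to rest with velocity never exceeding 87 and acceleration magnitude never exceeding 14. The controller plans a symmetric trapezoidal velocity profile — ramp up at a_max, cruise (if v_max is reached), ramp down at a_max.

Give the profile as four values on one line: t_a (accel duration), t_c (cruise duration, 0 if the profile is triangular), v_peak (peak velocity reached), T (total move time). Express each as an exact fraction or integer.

t_a=6 t_c=0 v_peak=84 T=12

vₘ²/aₘ = 87²/14 = 7569/14
504 < 7569/14 so t_c = 0
v_peak = √(504·14) = √7056 = 84
t_a = 84/14 = 6; t_c = 0
T = 2·6 = 12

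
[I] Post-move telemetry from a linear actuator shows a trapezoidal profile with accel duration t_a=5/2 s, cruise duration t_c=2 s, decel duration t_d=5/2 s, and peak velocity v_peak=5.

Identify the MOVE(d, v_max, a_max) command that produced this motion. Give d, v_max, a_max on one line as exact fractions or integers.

a_max = 5/(5/2) = 2
d_a = ½·5·5/2 = 25/4; d_c = 5·2 = 10
d = 2·25/4 + 10 = 45/2
t_c = 2 > 0 so v_max = 5

d=45/2 v_max=5 a_max=2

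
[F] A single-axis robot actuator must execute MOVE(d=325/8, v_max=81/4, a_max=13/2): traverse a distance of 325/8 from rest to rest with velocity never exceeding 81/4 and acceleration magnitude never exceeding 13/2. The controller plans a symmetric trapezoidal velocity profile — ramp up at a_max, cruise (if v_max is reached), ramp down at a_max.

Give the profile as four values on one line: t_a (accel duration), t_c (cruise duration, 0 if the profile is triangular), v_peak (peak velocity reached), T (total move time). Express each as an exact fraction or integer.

vₘ²/aₘ = (81/4)²/(13/2) = 6561/104
325/8 < 6561/104 → triangular
v_peak = √(325/8·13/2) = √(4225/16) = 65/4
t_a = (65/4)/(13/2) = 5/2; t_c = 0
T = 2·5/2 = 5

t_a=5/2 t_c=0 v_peak=65/4 T=5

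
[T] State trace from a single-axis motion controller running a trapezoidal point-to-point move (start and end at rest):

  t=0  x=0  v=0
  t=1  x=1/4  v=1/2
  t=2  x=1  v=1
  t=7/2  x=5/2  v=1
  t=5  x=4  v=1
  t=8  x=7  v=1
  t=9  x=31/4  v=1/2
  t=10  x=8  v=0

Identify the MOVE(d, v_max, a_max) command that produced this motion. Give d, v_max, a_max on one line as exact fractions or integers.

final state: t=10, x=8, v=0 → d = 8
a_max = (1/2−0)/(1−0) = 1/2
max v = 1 over t∈[2,8] → v_max = 1
check: 1·(2+6) = 8 ✓

d=8 v_max=1 a_max=1/2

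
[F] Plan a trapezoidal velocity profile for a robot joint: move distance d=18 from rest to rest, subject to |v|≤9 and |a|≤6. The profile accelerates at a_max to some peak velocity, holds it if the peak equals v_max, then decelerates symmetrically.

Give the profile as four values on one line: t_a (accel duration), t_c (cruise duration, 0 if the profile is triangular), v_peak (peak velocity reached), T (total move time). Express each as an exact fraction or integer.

v_max²/a_max = 9²/6 = 27/2
18 ≥ 27/2 ⇒ cruise phase
t_a = 9/6 = 3/2; v_peak = 9
d_cruise = 18 − 27/2 = 9/2; t_c = (9/2)/9 = 1/2
T = 2·3/2 + 1/2 = 7/2

t_a=3/2 t_c=1/2 v_peak=9 T=7/2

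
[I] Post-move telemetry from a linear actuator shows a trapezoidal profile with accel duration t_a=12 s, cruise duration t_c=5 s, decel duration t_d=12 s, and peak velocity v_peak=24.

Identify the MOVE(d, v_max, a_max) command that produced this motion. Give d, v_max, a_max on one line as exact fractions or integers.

d=408 v_max=24 a_max=2

a_max = 24/12 = 2
d_a = ½·24·12 = 144; d_c = 24·5 = 120
d = 2·144 + 120 = 408
t_c = 5 > 0 ⇒ limit active, v_max = 24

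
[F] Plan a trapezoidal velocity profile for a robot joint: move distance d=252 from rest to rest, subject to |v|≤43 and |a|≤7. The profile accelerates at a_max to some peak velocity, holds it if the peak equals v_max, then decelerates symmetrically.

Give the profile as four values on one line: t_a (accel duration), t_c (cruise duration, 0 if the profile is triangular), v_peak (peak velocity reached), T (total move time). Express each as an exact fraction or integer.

t_a=6 t_c=0 v_peak=42 T=12

v_max²/a_max = 43²/7 = 1849/7
252 < 1849/7 ⇒ no cruise
v_peak = √(252·7) = √1764 = 42
t_a = 42/7 = 6; t_c = 0
T = 2·6 = 12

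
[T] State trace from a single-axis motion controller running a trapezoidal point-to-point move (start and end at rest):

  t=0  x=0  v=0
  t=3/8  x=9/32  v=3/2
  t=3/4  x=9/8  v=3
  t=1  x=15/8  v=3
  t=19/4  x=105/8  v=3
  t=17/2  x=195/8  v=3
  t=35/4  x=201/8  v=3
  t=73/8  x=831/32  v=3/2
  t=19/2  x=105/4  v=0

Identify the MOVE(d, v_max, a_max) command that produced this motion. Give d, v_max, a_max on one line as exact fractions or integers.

d=105/4 v_max=3 a_max=4

final state: t=19/2, x=105/4, v=0 → d = 105/4
a_max = (3/2−0)/(3/8−0) = 4
max v = 3 over t∈[3/4,35/4] → v_max = 3
check: 3·(3/4+8) = 105/4 ✓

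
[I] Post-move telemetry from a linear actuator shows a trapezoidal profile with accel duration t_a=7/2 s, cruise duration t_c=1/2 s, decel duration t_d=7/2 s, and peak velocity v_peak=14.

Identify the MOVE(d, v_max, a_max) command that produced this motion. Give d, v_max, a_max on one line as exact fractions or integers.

d=56 v_max=14 a_max=4

a_max = 14/(7/2) = 4
d_a = ½·14·7/2 = 49/2; d_c = 14·1/2 = 7
d = 2·49/2 + 7 = 56
t_c = 1/2 > 0 ⇒ limit active, v_max = 14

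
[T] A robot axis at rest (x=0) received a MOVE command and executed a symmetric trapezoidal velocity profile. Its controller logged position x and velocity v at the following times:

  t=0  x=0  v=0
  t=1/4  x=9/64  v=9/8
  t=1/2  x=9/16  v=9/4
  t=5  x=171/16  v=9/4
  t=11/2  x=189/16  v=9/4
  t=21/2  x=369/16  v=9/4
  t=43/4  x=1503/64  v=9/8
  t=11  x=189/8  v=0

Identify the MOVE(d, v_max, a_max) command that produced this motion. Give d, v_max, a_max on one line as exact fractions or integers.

final state: t=11, x=189/8, v=0 → d = 189/8
a_max = (9/8−0)/(1/4−0) = 9/2
max v = 9/4 over t∈[1/2,21/2] → v_max = 9/4
check: 9/4·(1/2+10) = 189/8 ✓

d=189/8 v_max=9/4 a_max=9/2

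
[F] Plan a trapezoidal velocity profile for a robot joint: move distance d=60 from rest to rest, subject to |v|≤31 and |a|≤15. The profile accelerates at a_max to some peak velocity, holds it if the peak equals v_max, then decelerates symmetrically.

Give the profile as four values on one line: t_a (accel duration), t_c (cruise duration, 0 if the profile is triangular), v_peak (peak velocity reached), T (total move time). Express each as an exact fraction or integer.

v_max²/a_max = 31²/15 = 961/15
60 < 961/15 → triangular
v_peak = √(60·15) = √900 = 30
t_a = 30/15 = 2; t_c = 0
T = 2·2 = 4

t_a=2 t_c=0 v_peak=30 T=4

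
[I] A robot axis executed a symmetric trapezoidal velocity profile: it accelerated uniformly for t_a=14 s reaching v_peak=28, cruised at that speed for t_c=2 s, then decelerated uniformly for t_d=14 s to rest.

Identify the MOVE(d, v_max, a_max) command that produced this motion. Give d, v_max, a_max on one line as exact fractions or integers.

a_max = 28/14 = 2
d_a = ½·28·14 = 196; d_c = 28·2 = 56
d = 2·196 + 56 = 448
t_c = 2 > 0 so v_max = 28

d=448 v_max=28 a_max=2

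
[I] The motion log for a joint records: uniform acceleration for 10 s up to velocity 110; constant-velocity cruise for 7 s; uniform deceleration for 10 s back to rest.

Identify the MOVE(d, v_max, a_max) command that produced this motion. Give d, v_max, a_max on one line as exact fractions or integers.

d=1870 v_max=110 a_max=11

a_max = 110/10 = 11
d_a = ½·110·10 = 550; d_c = 110·7 = 770
d = 2·550 + 770 = 1870
t_c = 7 > 0 → v_max = v_peak = 110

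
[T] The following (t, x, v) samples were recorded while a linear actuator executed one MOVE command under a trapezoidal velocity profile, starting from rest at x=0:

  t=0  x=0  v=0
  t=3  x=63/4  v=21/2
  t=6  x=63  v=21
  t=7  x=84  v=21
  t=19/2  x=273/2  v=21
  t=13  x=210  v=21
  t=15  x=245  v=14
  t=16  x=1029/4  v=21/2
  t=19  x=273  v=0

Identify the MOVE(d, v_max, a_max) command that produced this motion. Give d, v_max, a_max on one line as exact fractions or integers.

final state: t=19, x=273, v=0 → d = 273
a_max = (21/2−0)/(3−0) = 7/2
max v = 21 over t∈[6,13] → v_max = 21
check: 21·(6+7) = 273 ✓

d=273 v_max=21 a_max=7/2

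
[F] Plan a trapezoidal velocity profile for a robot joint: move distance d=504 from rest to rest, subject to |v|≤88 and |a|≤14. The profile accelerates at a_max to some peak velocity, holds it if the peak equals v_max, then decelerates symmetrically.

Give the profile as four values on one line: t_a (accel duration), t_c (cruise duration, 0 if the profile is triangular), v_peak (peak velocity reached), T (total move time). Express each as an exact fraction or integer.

t_a=6 t_c=0 v_peak=84 T=12

(v_max)²/a_max = 88²/14 = 3872/7
504 < 3872/7 ⇒ no cruise
v_peak = √(504·14) = √7056 = 84
t_a = 84/14 = 6; t_c = 0
T = 2·6 = 12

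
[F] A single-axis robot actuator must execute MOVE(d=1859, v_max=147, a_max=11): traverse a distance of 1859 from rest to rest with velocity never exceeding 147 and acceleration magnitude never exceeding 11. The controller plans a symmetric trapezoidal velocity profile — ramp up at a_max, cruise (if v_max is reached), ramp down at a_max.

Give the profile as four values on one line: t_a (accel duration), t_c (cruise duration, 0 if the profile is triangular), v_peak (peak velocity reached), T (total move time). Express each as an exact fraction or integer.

v_max²/a_max = 147²/11 = 21609/11
1859 < 21609/11 so t_c = 0
v_peak = √(1859·11) = √20449 = 143
t_a = 143/11 = 13; t_c = 0
T = 2·13 = 26

t_a=13 t_c=0 v_peak=143 T=26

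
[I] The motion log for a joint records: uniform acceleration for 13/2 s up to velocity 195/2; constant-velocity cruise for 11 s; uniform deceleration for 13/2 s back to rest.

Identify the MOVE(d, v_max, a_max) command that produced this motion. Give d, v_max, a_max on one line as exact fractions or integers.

a_max = (195/2)/(13/2) = 15
d_a = ½·195/2·13/2 = 2535/8; d_c = 195/2·11 = 2145/2
d = 2·2535/8 + 2145/2 = 6825/4
t_c = 11 > 0 so v_max = 195/2

d=6825/4 v_max=195/2 a_max=15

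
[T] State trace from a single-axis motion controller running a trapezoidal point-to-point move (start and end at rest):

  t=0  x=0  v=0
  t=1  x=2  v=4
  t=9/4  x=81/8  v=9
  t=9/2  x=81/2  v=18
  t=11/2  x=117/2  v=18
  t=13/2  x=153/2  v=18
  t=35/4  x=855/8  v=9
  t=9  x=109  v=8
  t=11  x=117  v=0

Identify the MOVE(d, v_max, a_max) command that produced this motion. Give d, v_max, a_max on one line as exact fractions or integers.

d=117 v_max=18 a_max=4

final state: t=11, x=117, v=0 → d = 117
a_max = (4−0)/(1−0) = 4
max v = 18 over t∈[9/2,13/2] → v_max = 18
check: 18·(9/2+2) = 117 ✓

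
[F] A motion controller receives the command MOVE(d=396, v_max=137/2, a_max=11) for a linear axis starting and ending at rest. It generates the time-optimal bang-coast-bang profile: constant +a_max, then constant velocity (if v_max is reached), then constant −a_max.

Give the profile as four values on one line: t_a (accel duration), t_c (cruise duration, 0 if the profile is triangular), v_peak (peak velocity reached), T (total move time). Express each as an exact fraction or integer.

t_a=6 t_c=0 v_peak=66 T=12

vₘ²/aₘ = (137/2)²/11 = 18769/44
396 < 18769/44 so t_c = 0
v_peak = √(396·11) = √4356 = 66
t_a = 66/11 = 6; t_c = 0
T = 2·6 = 12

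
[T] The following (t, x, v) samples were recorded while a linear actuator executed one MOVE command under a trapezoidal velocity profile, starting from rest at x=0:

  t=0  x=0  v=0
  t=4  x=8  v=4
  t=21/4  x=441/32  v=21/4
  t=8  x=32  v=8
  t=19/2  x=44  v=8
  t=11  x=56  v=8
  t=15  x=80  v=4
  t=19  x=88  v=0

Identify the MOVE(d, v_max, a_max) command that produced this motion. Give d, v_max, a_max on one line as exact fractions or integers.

final state: t=19, x=88, v=0 → d = 88
a_max = (4−0)/(4−0) = 1
max v = 8 over t∈[8,11] → v_max = 8
check: 8·(8+3) = 88 ✓

d=88 v_max=8 a_max=1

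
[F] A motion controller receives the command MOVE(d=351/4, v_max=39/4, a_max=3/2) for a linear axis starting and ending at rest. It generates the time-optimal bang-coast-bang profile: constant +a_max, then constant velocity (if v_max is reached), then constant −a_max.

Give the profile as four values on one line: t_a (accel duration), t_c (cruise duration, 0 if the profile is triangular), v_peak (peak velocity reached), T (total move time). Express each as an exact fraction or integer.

vₘ²/aₘ = (39/4)²/(3/2) = 507/8
351/4 ≥ 507/8 → trapezoidal
t_a = (39/4)/(3/2) = 13/2; v_peak = 39/4
d_cruise = 351/4 − 507/8 = 195/8; t_c = (195/8)/(39/4) = 5/2
T = 2·13/2 + 5/2 = 31/2

t_a=13/2 t_c=5/2 v_peak=39/4 T=31/2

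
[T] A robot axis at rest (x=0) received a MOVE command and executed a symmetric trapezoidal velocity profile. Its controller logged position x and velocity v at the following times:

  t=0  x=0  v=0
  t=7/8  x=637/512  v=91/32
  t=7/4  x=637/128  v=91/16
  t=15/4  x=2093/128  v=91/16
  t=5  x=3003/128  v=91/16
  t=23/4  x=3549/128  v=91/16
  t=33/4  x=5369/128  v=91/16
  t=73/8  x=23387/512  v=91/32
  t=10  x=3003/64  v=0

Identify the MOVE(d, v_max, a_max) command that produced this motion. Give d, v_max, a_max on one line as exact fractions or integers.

d=3003/64 v_max=91/16 a_max=13/4

final state: t=10, x=3003/64, v=0 → d = 3003/64
a_max = (91/32−0)/(7/8−0) = 13/4
max v = 91/16 over t∈[7/4,33/4] → v_max = 91/16
check: 91/16·(7/4+13/2) = 3003/64 ✓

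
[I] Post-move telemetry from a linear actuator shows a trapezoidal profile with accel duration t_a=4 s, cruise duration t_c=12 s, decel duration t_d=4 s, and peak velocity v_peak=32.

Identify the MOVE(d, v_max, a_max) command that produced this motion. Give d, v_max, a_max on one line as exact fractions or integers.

a_max = 32/4 = 8
d_a = ½·32·4 = 64; d_c = 32·12 = 384
d = 2·64 + 384 = 512
t_c = 12 > 0 so v_max = 32

d=512 v_max=32 a_max=8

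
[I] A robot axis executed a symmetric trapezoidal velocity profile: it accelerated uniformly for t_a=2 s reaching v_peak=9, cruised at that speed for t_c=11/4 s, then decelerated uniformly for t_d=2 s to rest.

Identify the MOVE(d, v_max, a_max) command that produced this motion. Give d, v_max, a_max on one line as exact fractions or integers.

d=171/4 v_max=9 a_max=9/2

a_max = 9/2
d_a = ½·9·2 = 9; d_c = 9·11/4 = 99/4
d = 2·9 + 99/4 = 171/4
t_c = 11/4 > 0 so v_max = 9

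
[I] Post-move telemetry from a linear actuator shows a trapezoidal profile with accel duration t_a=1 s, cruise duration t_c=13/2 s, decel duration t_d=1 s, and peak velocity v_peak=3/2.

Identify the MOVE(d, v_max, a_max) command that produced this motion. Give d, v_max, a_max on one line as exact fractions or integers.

a_max = (3/2)/1 = 3/2
d_a = ½·3/2·1 = 3/4; d_c = 3/2·13/2 = 39/4
d = 2·3/4 + 39/4 = 45/4
t_c = 13/2 > 0 ⇒ limit active, v_max = 3/2

d=45/4 v_max=3/2 a_max=3/2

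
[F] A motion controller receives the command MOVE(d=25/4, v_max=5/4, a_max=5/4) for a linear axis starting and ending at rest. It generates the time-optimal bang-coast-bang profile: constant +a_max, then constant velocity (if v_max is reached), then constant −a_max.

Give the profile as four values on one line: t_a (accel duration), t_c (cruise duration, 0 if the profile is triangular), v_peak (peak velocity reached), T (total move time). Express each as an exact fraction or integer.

t_a=1 t_c=4 v_peak=5/4 T=6

vₘ²/aₘ = (5/4)²/(5/4) = 5/4
25/4 ≥ 5/4 → trapezoidal
t_a = (5/4)/(5/4) = 1; v_peak = 5/4
d_cruise = 25/4 − 5/4 = 5; t_c = 5/(5/4) = 4
T = 2·1 + 4 = 6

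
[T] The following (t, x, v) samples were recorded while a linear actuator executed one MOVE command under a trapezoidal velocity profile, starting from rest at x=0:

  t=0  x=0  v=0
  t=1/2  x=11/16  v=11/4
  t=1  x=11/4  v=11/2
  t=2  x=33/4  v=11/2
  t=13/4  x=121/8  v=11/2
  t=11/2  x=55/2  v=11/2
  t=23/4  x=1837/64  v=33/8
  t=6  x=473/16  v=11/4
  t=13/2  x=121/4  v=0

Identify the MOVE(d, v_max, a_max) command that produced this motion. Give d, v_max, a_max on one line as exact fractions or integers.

final state: t=13/2, x=121/4, v=0 → d = 121/4
a_max = (11/4−0)/(1/2−0) = 11/2
max v = 11/2 over t∈[1,11/2] → v_max = 11/2
check: 11/2·(1+9/2) = 121/4 ✓

d=121/4 v_max=11/2 a_max=11/2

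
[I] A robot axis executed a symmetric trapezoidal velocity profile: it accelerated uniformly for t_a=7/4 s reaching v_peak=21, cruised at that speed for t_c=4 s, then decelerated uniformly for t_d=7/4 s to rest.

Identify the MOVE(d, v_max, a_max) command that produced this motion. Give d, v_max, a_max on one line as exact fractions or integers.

d=483/4 v_max=21 a_max=12

a_max = 21/(7/4) = 12
d_a = ½·21·7/4 = 147/8; d_c = 21·4 = 84
d = 2·147/8 + 84 = 483/4
t_c = 4 > 0 so v_max = 21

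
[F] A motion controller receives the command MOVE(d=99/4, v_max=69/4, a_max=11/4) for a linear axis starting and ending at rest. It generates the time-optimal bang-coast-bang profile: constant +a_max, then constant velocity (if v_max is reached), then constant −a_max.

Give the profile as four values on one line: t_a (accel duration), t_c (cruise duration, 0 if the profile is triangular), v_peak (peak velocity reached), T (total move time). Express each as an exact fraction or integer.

vₘ²/aₘ = (69/4)²/(11/4) = 4761/44
99/4 < 4761/44 ⇒ no cruise
v_peak = √(99/4·11/4) = √(1089/16) = 33/4
t_a = (33/4)/(11/4) = 3; t_c = 0
T = 2·3 = 6

t_a=3 t_c=0 v_peak=33/4 T=6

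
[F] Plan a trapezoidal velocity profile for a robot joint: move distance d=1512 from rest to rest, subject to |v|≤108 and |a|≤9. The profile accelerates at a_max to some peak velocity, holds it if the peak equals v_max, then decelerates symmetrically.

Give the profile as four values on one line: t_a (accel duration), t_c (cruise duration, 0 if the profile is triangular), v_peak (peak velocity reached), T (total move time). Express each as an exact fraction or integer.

t_a=12 t_c=2 v_peak=108 T=26

vₘ²/aₘ = 108²/9 = 1296
1512 ≥ 1296 ⇒ cruise phase
t_a = 108/9 = 12; v_peak = 108
d_cruise = 1512 − 1296 = 216; t_c = 216/108 = 2
T = 2·12 + 2 = 26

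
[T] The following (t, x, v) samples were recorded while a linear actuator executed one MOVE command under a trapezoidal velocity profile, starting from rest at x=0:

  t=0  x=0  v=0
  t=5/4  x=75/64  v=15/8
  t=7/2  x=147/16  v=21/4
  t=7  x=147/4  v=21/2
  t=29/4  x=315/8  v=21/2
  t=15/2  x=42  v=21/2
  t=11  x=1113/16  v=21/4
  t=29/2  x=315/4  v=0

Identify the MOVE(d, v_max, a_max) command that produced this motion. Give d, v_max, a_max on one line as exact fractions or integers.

d=315/4 v_max=21/2 a_max=3/2

final state: t=29/2, x=315/4, v=0 → d = 315/4
a_max = (15/8−0)/(5/4−0) = 3/2
max v = 21/2 over t∈[7,15/2] → v_max = 21/2
check: 21/2·(7+1/2) = 315/4 ✓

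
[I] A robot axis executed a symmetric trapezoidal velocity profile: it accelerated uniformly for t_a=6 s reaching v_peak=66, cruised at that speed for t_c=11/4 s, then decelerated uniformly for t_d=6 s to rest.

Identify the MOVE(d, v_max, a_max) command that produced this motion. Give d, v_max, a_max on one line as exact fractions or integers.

d=1155/2 v_max=66 a_max=11

a_max = 66/6 = 11
d_a = ½·66·6 = 198; d_c = 66·11/4 = 363/2
d = 2·198 + 363/2 = 1155/2
t_c = 11/4 > 0 so v_max = 66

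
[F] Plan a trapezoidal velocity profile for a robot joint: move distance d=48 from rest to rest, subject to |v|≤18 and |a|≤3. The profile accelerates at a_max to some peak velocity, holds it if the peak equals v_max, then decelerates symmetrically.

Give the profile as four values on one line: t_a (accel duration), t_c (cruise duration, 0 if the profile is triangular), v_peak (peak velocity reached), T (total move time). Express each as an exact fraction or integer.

(v_max)²/a_max = 18²/3 = 108
48 < 108 ⇒ no cruise
v_peak = √(48·3) = √144 = 12
t_a = 12/3 = 4; t_c = 0
T = 2·4 = 8

t_a=4 t_c=0 v_peak=12 T=8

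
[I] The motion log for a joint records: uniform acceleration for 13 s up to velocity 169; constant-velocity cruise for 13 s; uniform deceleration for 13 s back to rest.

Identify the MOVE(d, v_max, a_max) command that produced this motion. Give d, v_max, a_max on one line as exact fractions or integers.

d=4394 v_max=169 a_max=13

a_max = 169/13 = 13
d_a = ½·169·13 = 2197/2; d_c = 169·13 = 2197
d = 2·2197/2 + 2197 = 4394
t_c = 13 > 0 → v_max = v_peak = 169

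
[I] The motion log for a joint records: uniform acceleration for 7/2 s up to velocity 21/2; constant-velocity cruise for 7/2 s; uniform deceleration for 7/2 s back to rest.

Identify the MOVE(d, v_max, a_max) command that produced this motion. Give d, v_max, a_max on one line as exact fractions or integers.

d=147/2 v_max=21/2 a_max=3

a_max = (21/2)/(7/2) = 3
d_a = ½·21/2·7/2 = 147/8; d_c = 21/2·7/2 = 147/4
d = 2·147/8 + 147/4 = 147/2
t_c = 7/2 > 0 so v_max = 21/2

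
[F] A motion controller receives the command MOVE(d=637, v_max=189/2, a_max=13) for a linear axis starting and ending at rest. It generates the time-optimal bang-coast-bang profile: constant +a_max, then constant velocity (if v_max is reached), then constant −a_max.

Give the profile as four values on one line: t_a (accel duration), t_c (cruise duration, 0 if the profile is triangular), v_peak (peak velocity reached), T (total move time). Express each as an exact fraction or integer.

t_a=7 t_c=0 v_peak=91 T=14

(v_max)²/a_max = (189/2)²/13 = 35721/52
637 < 35721/52 ⇒ no cruise
v_peak = √(637·13) = √8281 = 91
t_a = 91/13 = 7; t_c = 0
T = 2·7 = 14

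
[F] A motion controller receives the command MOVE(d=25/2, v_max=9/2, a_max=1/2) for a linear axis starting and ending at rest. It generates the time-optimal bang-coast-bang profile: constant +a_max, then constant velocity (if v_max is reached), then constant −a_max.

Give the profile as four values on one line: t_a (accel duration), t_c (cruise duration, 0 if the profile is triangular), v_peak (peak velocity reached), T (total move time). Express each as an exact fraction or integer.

vₘ²/aₘ = (9/2)²/(1/2) = 81/2
25/2 < 81/2 → triangular
v_peak = √(25/2·1/2) = √(25/4) = 5/2
t_a = (5/2)/(1/2) = 5; t_c = 0
T = 2·5 = 10

t_a=5 t_c=0 v_peak=5/2 T=10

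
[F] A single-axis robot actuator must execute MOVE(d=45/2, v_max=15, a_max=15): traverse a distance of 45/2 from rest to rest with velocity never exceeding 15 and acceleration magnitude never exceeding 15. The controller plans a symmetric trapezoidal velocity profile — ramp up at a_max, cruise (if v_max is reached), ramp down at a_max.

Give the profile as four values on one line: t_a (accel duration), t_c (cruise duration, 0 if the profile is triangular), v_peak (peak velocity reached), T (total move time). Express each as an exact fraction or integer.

(v_max)²/a_max = 15²/15 = 15
45/2 ≥ 15 → trapezoidal
t_a = 15/15 = 1; v_peak = 15
d_cruise = 45/2 − 15 = 15/2; t_c = (15/2)/15 = 1/2
T = 2·1 + 1/2 = 5/2

t_a=1 t_c=1/2 v_peak=15 T=5/2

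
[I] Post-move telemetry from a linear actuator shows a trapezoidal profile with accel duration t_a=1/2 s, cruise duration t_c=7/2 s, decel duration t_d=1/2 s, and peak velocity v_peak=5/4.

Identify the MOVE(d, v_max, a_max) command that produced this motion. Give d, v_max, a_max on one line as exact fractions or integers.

a_max = (5/4)/(1/2) = 5/2
d_a = ½·5/4·1/2 = 5/16; d_c = 5/4·7/2 = 35/8
d = 2·5/16 + 35/8 = 5
t_c = 7/2 > 0 → v_max = v_peak = 5/4

d=5 v_max=5/4 a_max=5/2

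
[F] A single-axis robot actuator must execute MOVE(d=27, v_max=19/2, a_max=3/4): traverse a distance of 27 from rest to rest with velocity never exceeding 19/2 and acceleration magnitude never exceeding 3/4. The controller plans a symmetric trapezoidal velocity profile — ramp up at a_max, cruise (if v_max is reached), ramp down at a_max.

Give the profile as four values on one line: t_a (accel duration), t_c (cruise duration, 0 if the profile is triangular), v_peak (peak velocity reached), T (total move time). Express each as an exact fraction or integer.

t_a=6 t_c=0 v_peak=9/2 T=12

(v_max)²/a_max = (19/2)²/(3/4) = 361/3
27 < 361/3 → triangular
v_peak = √(27·3/4) = √(81/4) = 9/2
t_a = (9/2)/(3/4) = 6; t_c = 0
T = 2·6 = 12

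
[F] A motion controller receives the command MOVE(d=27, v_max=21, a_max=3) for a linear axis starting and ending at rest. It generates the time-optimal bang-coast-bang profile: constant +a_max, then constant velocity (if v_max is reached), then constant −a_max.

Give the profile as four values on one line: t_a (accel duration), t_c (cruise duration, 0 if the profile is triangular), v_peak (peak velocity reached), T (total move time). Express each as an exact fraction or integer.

t_a=3 t_c=0 v_peak=9 T=6

vₘ²/aₘ = 21²/3 = 147
27 < 147 so t_c = 0
v_peak = √(27·3) = √81 = 9
t_a = 9/3 = 3; t_c = 0
T = 2·3 = 6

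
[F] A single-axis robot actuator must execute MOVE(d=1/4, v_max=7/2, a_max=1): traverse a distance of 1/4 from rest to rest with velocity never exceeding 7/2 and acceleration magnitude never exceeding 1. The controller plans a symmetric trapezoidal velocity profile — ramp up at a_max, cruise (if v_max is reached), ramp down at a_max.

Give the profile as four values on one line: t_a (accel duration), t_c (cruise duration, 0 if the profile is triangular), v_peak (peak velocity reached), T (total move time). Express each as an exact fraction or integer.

t_a=1/2 t_c=0 v_peak=1/2 T=1

(v_max)²/a_max = (7/2)²/1 = 49/4
1/4 < 49/4 ⇒ no cruise
v_peak = √(1/4·1) = √(1/4) = 1/2
t_a = (1/2)/1 = 1/2; t_c = 0
T = 2·1/2 = 1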